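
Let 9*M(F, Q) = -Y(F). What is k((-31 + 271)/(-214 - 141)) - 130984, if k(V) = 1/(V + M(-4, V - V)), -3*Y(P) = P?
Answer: -206956637/1580 ≈ -1.3099e+5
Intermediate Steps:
Y(P) = -P/3
M(F, Q) = F/27 (M(F, Q) = (-(-1)*F/3)/9 = (F/3)/9 = F/27)
k(V) = 1/(-4/27 + V) (k(V) = 1/(V + (1/27)*(-4)) = 1/(V - 4/27) = 1/(-4/27 + V))
k((-31 + 271)/(-214 - 141)) - 130984 = 27/(-4 + 27*((-31 + 271)/(-214 - 141))) - 130984 = 27/(-4 + 27*(240/(-355))) - 130984 = 27/(-4 + 27*(240*(-1/355))) - 130984 = 27/(-4 + 27*(-48/71)) - 130984 = 27/(-4 - 1296/71) - 130984 = 27/(-1580/71) - 130984 = 27*(-71/1580) - 130984 = -1917/1580 - 130984 = -206956637/1580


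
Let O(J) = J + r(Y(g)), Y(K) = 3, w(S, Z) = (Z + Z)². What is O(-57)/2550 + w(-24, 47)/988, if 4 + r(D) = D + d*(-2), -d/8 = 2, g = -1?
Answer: 2813264/314925 ≈ 8.9331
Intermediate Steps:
d = -16 (d = -8*2 = -16)
w(S, Z) = 4*Z² (w(S, Z) = (2*Z)² = 4*Z²)
r(D) = 28 + D (r(D) = -4 + (D - 16*(-2)) = -4 + (D + 32) = -4 + (32 + D) = 28 + D)
O(J) = 31 + J (O(J) = J + (28 + 3) = J + 31 = 31 + J)
O(-57)/2550 + w(-24, 47)/988 = (31 - 57)/2550 + (4*47²)/988 = -26*1/2550 + (4*2209)*(1/988) = -13/1275 + 8836*(1/988) = -13/1275 + 2209/247 = 2813264/314925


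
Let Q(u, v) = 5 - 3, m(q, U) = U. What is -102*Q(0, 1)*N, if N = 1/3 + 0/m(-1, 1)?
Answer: -68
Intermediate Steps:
Q(u, v) = 2
N = ⅓ (N = 1/3 + 0/1 = 1*(⅓) + 0*1 = ⅓ + 0 = ⅓ ≈ 0.33333)
-102*Q(0, 1)*N = -204/3 = -102*⅔ = -68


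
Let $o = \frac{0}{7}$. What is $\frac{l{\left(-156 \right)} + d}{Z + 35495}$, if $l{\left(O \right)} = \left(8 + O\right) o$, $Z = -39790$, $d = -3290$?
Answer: $\frac{658}{859} \approx 0.76601$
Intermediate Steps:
$o = 0$ ($o = 0 \cdot \frac{1}{7} = 0$)
$l{\left(O \right)} = 0$ ($l{\left(O \right)} = \left(8 + O\right) 0 = 0$)
$\frac{l{\left(-156 \right)} + d}{Z + 35495} = \frac{0 - 3290}{-39790 + 35495} = - \frac{3290}{-4295} = \left(-3290\right) \left(- \frac{1}{4295}\right) = \frac{658}{859}$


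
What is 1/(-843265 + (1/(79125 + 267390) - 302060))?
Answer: -346515/396872292374 ≈ -8.7311e-7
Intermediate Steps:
1/(-843265 + (1/(79125 + 267390) - 302060)) = 1/(-843265 + (1/346515 - 302060)) = 1/(-843265 - 104668320899/346515) = 1/(-396872292374/346515) = -346515/396872292374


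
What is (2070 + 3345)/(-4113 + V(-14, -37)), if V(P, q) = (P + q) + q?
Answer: -5415/4201 ≈ -1.2890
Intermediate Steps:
V(P, q) = P + 2*q
(2070 + 3345)/(-4113 + V(-14, -37)) = (2070 + 3345)/(-4113 + (-14 + 2*(-37))) = 5415/(-4113 + (-14 - 74)) = 5415/(-4113 - 88) = 5415/(-4201) = 5415*(-1/4201) = -5415/4201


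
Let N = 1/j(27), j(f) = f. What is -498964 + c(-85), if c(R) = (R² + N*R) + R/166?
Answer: -2203990603/4482 ≈ -4.9174e+5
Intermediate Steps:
N = 1/27 ≈ 0.037037
c(R) = R² + 193*R/4482 (c(R) = (R² + R/27) + R/166 = R² + 193*R/4482)
-498964 + c(-85) = -498964 + (1/4482)*(-85)*(193 + 4482*(-85)) = -498964 + (1/4482)*(-85)*(193 - 380970) = -498964 + (1/4482)*(-85)*(-380777) = -498964 + 32366045/4482 = -2203990603/4482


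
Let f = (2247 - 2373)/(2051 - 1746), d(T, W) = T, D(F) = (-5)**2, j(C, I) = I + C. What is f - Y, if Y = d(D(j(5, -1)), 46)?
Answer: -7751/305 ≈ -25.413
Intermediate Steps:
j(C, I) = C + I
D(F) = 25
f = -126/305 ≈ -0.41311
Y = 25
f - Y = -126/305 - 1*25 = -126/305 - 25 = -7751/305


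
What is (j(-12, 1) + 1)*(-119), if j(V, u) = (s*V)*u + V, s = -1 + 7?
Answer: 9877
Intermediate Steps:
s = 6
j(V, u) = V + 6*V*u (j(V, u) = (6*V)*u + V = 6*V*u + V = V + 6*V*u)
(j(-12, 1) + 1)*(-119) = (-12*(1 + 6*1) + 1)*(-119) = (-12*(1 + 6) + 1)*(-119) = (-12*7 + 1)*(-119) = (-84 + 1)*(-119) = -83*(-119) = 9877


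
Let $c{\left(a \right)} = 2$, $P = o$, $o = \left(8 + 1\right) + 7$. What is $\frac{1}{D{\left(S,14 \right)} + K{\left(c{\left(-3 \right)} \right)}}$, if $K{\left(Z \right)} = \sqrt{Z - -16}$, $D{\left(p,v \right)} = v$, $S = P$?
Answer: $\frac{7}{89} - \frac{3 \sqrt{2}}{178} \approx 0.054817$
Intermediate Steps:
$o = 16$ ($o = 9 + 7 = 16$)
$P = 16$
$S = 16$
$K{\left(Z \right)} = \sqrt{16 + Z}$ ($K{\left(Z \right)} = \sqrt{Z + 16} = \sqrt{16 + Z}$)
$\frac{1}{D{\left(S,14 \right)} + K{\left(c{\left(-3 \right)} \right)}} = \frac{1}{14 + \sqrt{16 + 2}} = \frac{1}{14 + \sqrt{18}} = \frac{1}{14 + 3 \sqrt{2}}$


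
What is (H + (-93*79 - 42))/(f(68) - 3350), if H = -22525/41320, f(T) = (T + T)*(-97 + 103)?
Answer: 61067201/20940976 ≈ 2.9162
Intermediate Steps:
f(T) = 12*T (f(T) = (2*T)*6 = 12*T)
H = -4505/8264 (H = -22525*1/41320 = -4505/8264 ≈ -0.54514)
(H + (-93*79 - 42))/(f(68) - 3350) = (-4505/8264 + (-93*79 - 42))/(12*68 - 3350) = (-4505/8264 + (-7347 - 42))/(816 - 3350) = (-4505/8264 - 7389)/(-2534) = -61067201/8264*(-1/2534) = 61067201/20940976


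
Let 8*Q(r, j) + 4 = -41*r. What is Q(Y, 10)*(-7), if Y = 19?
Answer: 5481/8 ≈ 685.13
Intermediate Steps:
Q(r, j) = -½ - 41*r/8 (Q(r, j) = -½ + (-41*r)/8 = -½ - 41*r/8)
Q(Y, 10)*(-7) = (-½ - 41/8*19)*(-7) = (-½ - 779/8)*(-7) = -783/8*(-7) = 5481/8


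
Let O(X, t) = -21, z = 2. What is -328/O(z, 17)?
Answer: 328/21 ≈ 15.619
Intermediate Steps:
-328/O(z, 17) = -328/(-21) = -328*(-1/21) = 328/21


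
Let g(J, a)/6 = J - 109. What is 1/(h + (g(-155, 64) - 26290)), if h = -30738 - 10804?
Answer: -1/69416 ≈ -1.4406e-5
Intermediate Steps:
g(J, a) = -654 + 6*J (g(J, a) = 6*(J - 109) = 6*(-109 + J) = -654 + 6*J)
h = -41542
1/(h + (g(-155, 64) - 26290)) = 1/(-41542 + ((-654 + 6*(-155)) - 26290)) = 1/(-41542 + ((-654 - 930) - 26290)) = 1/(-41542 + (-1584 - 26290)) = 1/(-41542 - 27874) = 1/(-69416) = -1/69416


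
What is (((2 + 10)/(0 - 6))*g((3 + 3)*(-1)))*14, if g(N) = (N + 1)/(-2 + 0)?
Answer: -70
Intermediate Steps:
g(N) = -½ - N/2 (g(N) = (1 + N)/(-2) = (1 + N)*(-½) = -½ - N/2)
(((2 + 10)/(0 - 6))*g((3 + 3)*(-1)))*14 = (((2 + 10)/(0 - 6))*(-½ - (3 + 3)*(-1)/2))*14 = ((12/(-6))*(-½ - 3*(-1)))*14 = ((12*(-⅙))*(-½ - ½*(-6)))*14 = -2*(-½ + 3)*14 = -2*5/2*14 = -5*14 = -70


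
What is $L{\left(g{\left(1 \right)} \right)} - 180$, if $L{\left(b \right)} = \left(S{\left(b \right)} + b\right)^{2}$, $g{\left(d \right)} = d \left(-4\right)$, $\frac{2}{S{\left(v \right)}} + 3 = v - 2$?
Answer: $- \frac{13136}{81} \approx -162.17$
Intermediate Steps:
$S{\left(v \right)} = \frac{2}{-5 + v}$ ($S{\left(v \right)} = \frac{2}{-3 + \left(v - 2\right)} = \frac{2}{-3 + \left(-2 + v\right)} = \frac{2}{-5 + v}$)
$g{\left(d \right)} = - 4 d$
$L{\left(b \right)} = \left(b + \frac{2}{-5 + b}\right)^{2}$ ($L{\left(b \right)} = \left(\frac{2}{-5 + b} + b\right)^{2} = \left(b + \frac{2}{-5 + b}\right)^{2}$)
$L{\left(g{\left(1 \right)} \right)} - 180 = \left(\left(-4\right) 1 + \frac{2}{-5 - 4}\right)^{2} - 180 = \left(-4 + \frac{2}{-5 - 4}\right)^{2} - 180 = \left(-4 + \frac{2}{-9}\right)^{2} - 180 = \left(-4 + 2 \left(- \frac{1}{9}\right)\right)^{2} - 180 = \left(-4 - \frac{2}{9}\right)^{2} - 180 = \left(- \frac{38}{9}\right)^{2} - 180 = \frac{1444}{81} - 180 = - \frac{13136}{81}$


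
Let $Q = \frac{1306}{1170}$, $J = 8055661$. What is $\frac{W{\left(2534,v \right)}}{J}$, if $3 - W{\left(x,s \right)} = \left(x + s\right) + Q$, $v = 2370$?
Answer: $- \frac{2867738}{4712561685} \approx -0.00060853$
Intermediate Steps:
$Q = \frac{653}{585}$ ($Q = 1306 \cdot \frac{1}{1170} = \frac{653}{585} \approx 1.1162$)
$W{\left(x,s \right)} = \frac{1102}{585} - s - x$ ($W{\left(x,s \right)} = 3 - \left(\left(x + s\right) + \frac{653}{585}\right) = 3 - \left(\left(s + x\right) + \frac{653}{585}\right) = 3 - \left(\frac{653}{585} + s + x\right) = \frac{1102}{585} - s - x$)
$\frac{W{\left(2534,v \right)}}{J} = \frac{\frac{1102}{585} - 2370 - 2534}{8055661} = \left(\frac{1102}{585} - 2370 - 2534\right) \frac{1}{8055661} = \left(- \frac{2867738}{585}\right) \frac{1}{8055661} = - \frac{2867738}{4712561685}$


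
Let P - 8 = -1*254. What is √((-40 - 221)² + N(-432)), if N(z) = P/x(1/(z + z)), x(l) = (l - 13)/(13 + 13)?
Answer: 9*√106883983241/11233 ≈ 261.94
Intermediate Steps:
P = -246 (P = 8 - 1*254 = 8 - 254 = -246)
x(l) = -½ + l/26 (x(l) = (-13 + l)/26 = (-13 + l)*(1/26) = -½ + l/26)
N(z) = -246/(-½ + 1/(52*z)) (N(z) = -246/(-½ + 1/(26*(z + z))) = -246/(-½ + 1/(26*((2*z)))) = -246/(-½ + (1/(2*z))/26) = -246/(-½ + 1/(52*z)))
√((-40 - 221)² + N(-432)) = √((-40 - 221)² + 12792*(-432)/(-1 + 26*(-432))) = √((-261)² + 12792*(-432)/(-1 - 11232)) = √(68121 + 12792*(-432)/(-11233)) = √(68121 + 12792*(-432)*(-1/11233)) = √(68121 + 5526144/11233) = √(770729337/11233) = 9*√106883983241/11233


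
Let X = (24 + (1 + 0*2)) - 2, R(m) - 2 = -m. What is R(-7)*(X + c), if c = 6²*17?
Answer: 5715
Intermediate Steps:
R(m) = 2 - m
c = 612 (c = 36*17 = 612)
X = 23 (X = (24 + (1 + 0)) - 2 = (24 + 1) - 2 = 25 - 2 = 23)
R(-7)*(X + c) = (2 - 1*(-7))*(23 + 612) = (2 + 7)*635 = 9*635 = 5715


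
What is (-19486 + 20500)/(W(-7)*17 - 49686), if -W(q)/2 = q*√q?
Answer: -257049/12597424 - 8619*I*√7/88181968 ≈ -0.020405 - 0.0002586*I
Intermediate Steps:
W(q) = -2*q^(3/2) (W(q) = -2*q*√q = -2*q^(3/2))
(-19486 + 20500)/(W(-7)*17 - 49686) = (-19486 + 20500)/(-(-14)*I*√7*17 - 49686) = 1014/(-(-14)*I*√7*17 - 49686) = 1014/((14*I*√7)*17 - 49686) = 1014/(238*I*√7 - 49686) = 1014/(-49686 + 238*I*√7)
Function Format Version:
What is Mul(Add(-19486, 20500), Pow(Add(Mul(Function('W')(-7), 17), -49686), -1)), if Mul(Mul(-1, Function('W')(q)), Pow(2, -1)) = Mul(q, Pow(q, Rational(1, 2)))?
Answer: Add(Rational(-257049, 12597424), Mul(Rational(-8619, 88181968), I, Pow(7, Rational(1, 2)))) ≈ Add(-0.020405, Mul(-0.00025860, I))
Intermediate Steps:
Function('W')(q) = Mul(-2, Pow(q, Rational(3, 2))) (Function('W')(q) = Mul(-2, Mul(q, Pow(q, Rational(1, 2)))) = Mul(-2, Pow(q, Rational(3, 2))))
Mul(Add(-19486, 20500), Pow(Add(Mul(Function('W')(-7), 17), -49686), -1)) = Mul(Add(-19486, 20500), Pow(Add(Mul(Mul(-2, Pow(-7, Rational(3, 2))), 17), -49686), -1)) = Mul(1014, Pow(Add(Mul(Mul(-2, Mul(-7, I, Pow(7, Rational(1, 2)))), 17), -49686), -1)) = Mul(1014, Pow(Add(Mul(Mul(14, I, Pow(7, Rational(1, 2))), 17), -49686), -1)) = Mul(1014, Pow(Add(Mul(238, I, Pow(7, Rational(1, 2))), -49686), -1)) = Mul(1014, Pow(Add(-49686, Mul(238, I, Pow(7, Rational(1, 2)))), -1))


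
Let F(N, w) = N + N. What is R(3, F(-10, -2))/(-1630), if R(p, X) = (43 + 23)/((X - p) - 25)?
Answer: 11/13040 ≈ 0.00084356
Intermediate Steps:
F(N, w) = 2*N
R(p, X) = 66/(-25 + X - p)
R(3, F(-10, -2))/(-1630) = -66/(25 + 3 - 2*(-10))/(-1630) = -66/(25 + 3 - 1*(-20))*(-1/1630) = -66/(25 + 3 + 20)*(-1/1630) = -66/48*(-1/1630) = -66*1/48*(-1/1630) = -11/8*(-1/1630) = 11/13040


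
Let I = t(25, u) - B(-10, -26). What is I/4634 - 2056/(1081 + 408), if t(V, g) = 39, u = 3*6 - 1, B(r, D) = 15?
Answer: -4745884/3450013 ≈ -1.3756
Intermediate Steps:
u = 17 (u = 18 - 1 = 17)
I = 24 (I = 39 - 1*15 = 39 - 15 = 24)
I/4634 - 2056/(1081 + 408) = 24/4634 - 2056/(1081 + 408) = 24*(1/4634) - 2056/1489 = 12/2317 - 2056*1/1489 = 12/2317 - 2056/1489 = -4745884/3450013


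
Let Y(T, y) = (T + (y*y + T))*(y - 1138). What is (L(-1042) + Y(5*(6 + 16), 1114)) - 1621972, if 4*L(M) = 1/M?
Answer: -130921698209/4168 ≈ -3.1411e+7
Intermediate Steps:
L(M) = 1/(4*M)
Y(T, y) = (-1138 + y)*(y² + 2*T) (Y(T, y) = (T + (y² + T))*(-1138 + y) = (T + (T + y²))*(-1138 + y) = (y² + 2*T)*(-1138 + y) = (-1138 + y)*(y² + 2*T))
(L(-1042) + Y(5*(6 + 16), 1114)) - 1621972 = ((¼)/(-1042) + (1114³ - 11380*(6 + 16) - 1138*1114² + 2*(5*(6 + 16))*1114)) - 1621972 = ((¼)*(-1/1042) + (1382469544 - 11380*22 - 1138*1240996 + 2*(5*22)*1114)) - 1621972 = (-1/4168 + (1382469544 - 2276*110 - 1412253448 + 2*110*1114)) - 1621972 = (-1/4168 + (1382469544 - 250360 - 1412253448 + 245080)) - 1621972 = (-1/4168 - 29789184) - 1621972 = -124161318913/4168 - 1621972 = -130921698209/4168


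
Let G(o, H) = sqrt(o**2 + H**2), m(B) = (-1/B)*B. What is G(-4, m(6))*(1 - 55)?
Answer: -54*sqrt(17) ≈ -222.65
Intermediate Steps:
m(B) = -1
G(o, H) = sqrt(H**2 + o**2)
G(-4, m(6))*(1 - 55) = sqrt((-1)**2 + (-4)**2)*(1 - 55) = sqrt(1 + 16)*(-54) = sqrt(17)*(-54) = -54*sqrt(17)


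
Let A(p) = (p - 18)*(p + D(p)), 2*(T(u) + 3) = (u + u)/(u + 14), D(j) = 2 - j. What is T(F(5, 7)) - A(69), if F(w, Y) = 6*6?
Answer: -2607/25 ≈ -104.28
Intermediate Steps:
F(w, Y) = 36
T(u) = -3 + u/(14 + u) (T(u) = -3 + ((u + u)/(u + 14))/2 = -3 + ((2*u)/(14 + u))/2 = -3 + (2*u/(14 + u))/2 = -3 + u/(14 + u))
A(p) = -36 + 2*p (A(p) = (p - 18)*(p + (2 - p)) = (-18 + p)*2 = -36 + 2*p)
T(F(5, 7)) - A(69) = 2*(-21 - 1*36)/(14 + 36) - (-36 + 2*69) = 2*(-21 - 36)/50 - (-36 + 138) = 2*(1/50)*(-57) - 1*102 = -57/25 - 102 = -2607/25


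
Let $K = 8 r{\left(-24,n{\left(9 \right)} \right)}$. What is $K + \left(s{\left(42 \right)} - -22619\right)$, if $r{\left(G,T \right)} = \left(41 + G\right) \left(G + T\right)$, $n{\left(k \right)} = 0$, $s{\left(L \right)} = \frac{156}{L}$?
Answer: $\frac{135511}{7} \approx 19359.0$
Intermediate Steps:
$K = -3264$ ($K = 8 \left(\left(-24\right)^{2} + 41 \left(-24\right) + 41 \cdot 0 - 0\right) = 8 \left(576 - 984 + 0 + 0\right) = 8 \left(-408\right) = -3264$)
$K + \left(s{\left(42 \right)} - -22619\right) = -3264 + \left(\frac{156}{42} - -22619\right) = -3264 + \left(156 \cdot \frac{1}{42} + 22619\right) = -3264 + \left(\frac{26}{7} + 22619\right) = -3264 + \frac{158359}{7} = \frac{135511}{7}$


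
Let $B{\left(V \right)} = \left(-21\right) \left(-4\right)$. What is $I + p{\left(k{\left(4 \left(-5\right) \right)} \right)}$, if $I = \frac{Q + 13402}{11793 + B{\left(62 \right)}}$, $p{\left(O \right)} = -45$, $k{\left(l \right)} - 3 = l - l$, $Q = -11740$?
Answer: $- \frac{177601}{3959} \approx -44.86$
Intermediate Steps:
$B{\left(V \right)} = 84$
$k{\left(l \right)} = 3$ ($k{\left(l \right)} = 3 + \left(l - l\right) = 3 + 0 = 3$)
$I = \frac{554}{3959}$ ($I = \frac{-11740 + 13402}{11793 + 84} = \frac{1662}{11877} = 1662 \cdot \frac{1}{11877} = \frac{554}{3959} \approx 0.13993$)
$I + p{\left(k{\left(4 \left(-5\right) \right)} \right)} = \frac{554}{3959} - 45 = - \frac{177601}{3959}$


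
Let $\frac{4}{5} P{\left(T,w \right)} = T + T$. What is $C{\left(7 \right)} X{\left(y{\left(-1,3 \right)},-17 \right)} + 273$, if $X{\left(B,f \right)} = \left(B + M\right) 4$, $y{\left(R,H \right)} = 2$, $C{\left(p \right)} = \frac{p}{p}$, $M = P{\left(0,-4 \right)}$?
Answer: $281$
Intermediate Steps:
$P{\left(T,w \right)} = \frac{5 T}{2}$ ($P{\left(T,w \right)} = \frac{5 \left(T + T\right)}{4} = \frac{5 \cdot 2 T}{4} = \frac{5 T}{2}$)
$M = 0$ ($M = \frac{5}{2} \cdot 0 = 0$)
$C{\left(p \right)} = 1$
$X{\left(B,f \right)} = 4 B$ ($X{\left(B,f \right)} = \left(B + 0\right) 4 = B 4 = 4 B$)
$C{\left(7 \right)} X{\left(y{\left(-1,3 \right)},-17 \right)} + 273 = 1 \cdot 4 \cdot 2 + 273 = 1 \cdot 8 + 273 = 8 + 273 = 281$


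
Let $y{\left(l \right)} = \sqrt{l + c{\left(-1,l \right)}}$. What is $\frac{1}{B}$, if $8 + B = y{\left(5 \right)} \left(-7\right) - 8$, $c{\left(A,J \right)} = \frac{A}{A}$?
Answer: $\frac{8}{19} - \frac{7 \sqrt{6}}{38} \approx -0.030169$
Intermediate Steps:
$c{\left(A,J \right)} = 1$
$y{\left(l \right)} = \sqrt{1 + l}$ ($y{\left(l \right)} = \sqrt{l + 1} = \sqrt{1 + l}$)
$B = -16 - 7 \sqrt{6}$ ($B = -8 + \left(\sqrt{1 + 5} \left(-7\right) - 8\right) = -8 + \left(\sqrt{6} \left(-7\right) - 8\right) = -8 - \left(8 + 7 \sqrt{6}\right) = -16 - 7 \sqrt{6} \approx -33.146$)
$\frac{1}{B} = \frac{1}{-16 - 7 \sqrt{6}}$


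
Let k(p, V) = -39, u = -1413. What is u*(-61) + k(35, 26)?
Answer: 86154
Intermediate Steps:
u*(-61) + k(35, 26) = -1413*(-61) - 39 = 86193 - 39 = 86154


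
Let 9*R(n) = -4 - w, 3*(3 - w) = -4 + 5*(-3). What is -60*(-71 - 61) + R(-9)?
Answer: 213800/27 ≈ 7918.5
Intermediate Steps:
w = 28/3 (w = 3 - (-4 + 5*(-3))/3 = 3 - (-4 - 15)/3 = 3 - 1/3*(-19) = 3 + 19/3 = 28/3 ≈ 9.3333)
R(n) = -40/27 (R(n) = (-4 - 1*28/3)/9 = (-4 - 28/3)/9 = (1/9)*(-40/3) = -40/27)
-60*(-71 - 61) + R(-9) = -60*(-71 - 61) - 40/27 = -60*(-132) - 40/27 = 7920 - 40/27 = 213800/27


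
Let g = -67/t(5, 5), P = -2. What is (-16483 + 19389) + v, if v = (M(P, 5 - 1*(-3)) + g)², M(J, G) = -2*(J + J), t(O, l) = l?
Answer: 73379/25 ≈ 2935.2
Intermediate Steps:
M(J, G) = -4*J
g = -67/5 ≈ -13.400
v = 729/25 (v = (-4*(-2) - 67/5)² = (8 - 67/5)² = (-27/5)² = 729/25 ≈ 29.160)
(-16483 + 19389) + v = (-16483 + 19389) + 729/25 = 2906 + 729/25 = 73379/25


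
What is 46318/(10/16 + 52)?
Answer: 370544/421 ≈ 880.15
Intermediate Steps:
46318/(10/16 + 52) = 46318/(10*(1/16) + 52) = 46318/(5/8 + 52) = 46318/(421/8) = 46318*(8/421) = 370544/421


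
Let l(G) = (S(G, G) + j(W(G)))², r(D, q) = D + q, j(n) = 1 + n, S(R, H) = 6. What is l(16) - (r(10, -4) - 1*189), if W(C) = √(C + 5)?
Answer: 253 + 14*√21 ≈ 317.16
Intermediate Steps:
W(C) = √(5 + C)
l(G) = (7 + √(5 + G))² (l(G) = (6 + (1 + √(5 + G)))² = (7 + √(5 + G))²)
l(16) - (r(10, -4) - 1*189) = (7 + √(5 + 16))² - ((10 - 4) - 1*189) = (7 + √21)² - (6 - 189) = (7 + √21)² - 1*(-183) = (7 + √21)² + 183 = 183 + (7 + √21)²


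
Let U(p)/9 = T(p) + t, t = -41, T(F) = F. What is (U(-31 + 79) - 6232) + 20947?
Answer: 14778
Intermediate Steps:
U(p) = -369 + 9*p (U(p) = 9*(p - 41) = 9*(-41 + p) = -369 + 9*p)
(U(-31 + 79) - 6232) + 20947 = ((-369 + 9*(-31 + 79)) - 6232) + 20947 = ((-369 + 9*48) - 6232) + 20947 = ((-369 + 432) - 6232) + 20947 = (63 - 6232) + 20947 = -6169 + 20947 = 14778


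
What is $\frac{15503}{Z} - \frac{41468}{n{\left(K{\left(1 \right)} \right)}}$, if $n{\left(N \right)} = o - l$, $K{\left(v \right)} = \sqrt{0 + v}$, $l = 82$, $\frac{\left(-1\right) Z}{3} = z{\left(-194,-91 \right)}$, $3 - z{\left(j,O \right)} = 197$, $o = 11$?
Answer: $\frac{25235089}{41322} \approx 610.69$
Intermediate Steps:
$z{\left(j,O \right)} = -194$ ($z{\left(j,O \right)} = 3 - 197 = -194$)
$Z = 582$ ($Z = \left(-3\right) \left(-194\right) = 582$)
$K{\left(v \right)} = \sqrt{v}$
$n{\left(N \right)} = -71$ ($n{\left(N \right)} = 11 - 82 = -71$)
$\frac{15503}{Z} - \frac{41468}{n{\left(K{\left(1 \right)} \right)}} = \frac{15503}{582} - \frac{41468}{-71} = 15503 \cdot \frac{1}{582} - - \frac{41468}{71} = \frac{15503}{582} + \frac{41468}{71} = \frac{25235089}{41322}$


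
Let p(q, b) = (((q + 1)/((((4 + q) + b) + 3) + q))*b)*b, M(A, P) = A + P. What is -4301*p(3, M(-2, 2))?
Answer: 0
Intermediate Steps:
p(q, b) = b²*(1 + q)/(7 + b + 2*q) (p(q, b) = (((1 + q)/(((4 + b + q) + 3) + q))*b)*b = (((1 + q)/((7 + b + q) + q))*b)*b = (((1 + q)/(7 + b + 2*q))*b)*b = (b*(1 + q)/(7 + b + 2*q))*b = b²*(1 + q)/(7 + b + 2*q))
-4301*p(3, M(-2, 2)) = -4301*(-2 + 2)²*(1 + 3)/(7 + (-2 + 2) + 2*3) = -4301*0²*4/(7 + 0 + 6) = -0*4/13 = -4301*0 = 0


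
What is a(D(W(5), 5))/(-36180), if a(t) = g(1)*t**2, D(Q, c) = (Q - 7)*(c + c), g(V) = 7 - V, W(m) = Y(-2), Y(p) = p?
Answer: -90/67 ≈ -1.3433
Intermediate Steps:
W(m) = -2
D(Q, c) = 2*c*(-7 + Q) (D(Q, c) = (-7 + Q)*(2*c) = 2*c*(-7 + Q))
a(t) = 6*t**2 (a(t) = (7 - 1*1)*t**2 = (7 - 1)*t**2 = 6*t**2)
a(D(W(5), 5))/(-36180) = (6*(2*5*(-7 - 2))**2)/(-36180) = (6*(2*5*(-9))**2)*(-1/36180) = (6*(-90)**2)*(-1/36180) = (6*8100)*(-1/36180) = 48600*(-1/36180) = -90/67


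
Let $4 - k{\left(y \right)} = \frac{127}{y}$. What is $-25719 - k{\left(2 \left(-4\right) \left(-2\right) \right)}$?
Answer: $- \frac{411441}{16} \approx -25715.0$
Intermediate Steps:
$k{\left(y \right)} = 4 - \frac{127}{y}$
$-25719 - k{\left(2 \left(-4\right) \left(-2\right) \right)} = -25719 - \left(4 - \frac{127}{2 \left(-4\right) \left(-2\right)}\right) = -25719 - \left(4 - \frac{127}{\left(-8\right) \left(-2\right)}\right) = -25719 - \left(4 - \frac{127}{16}\right) = -25719 - - \frac{63}{16} = -25719 + \frac{63}{16} = - \frac{411441}{16}$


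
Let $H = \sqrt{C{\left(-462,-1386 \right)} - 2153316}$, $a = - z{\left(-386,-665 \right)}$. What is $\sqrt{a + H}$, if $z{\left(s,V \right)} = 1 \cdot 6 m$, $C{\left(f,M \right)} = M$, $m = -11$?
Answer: $\sqrt{66 + i \sqrt{2154702}} \approx 27.707 + 26.489 i$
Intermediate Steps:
$z{\left(s,V \right)} = -66$ ($z{\left(s,V \right)} = 1 \cdot 6 \left(-11\right) = 6 \left(-11\right) = -66$)
$a = 66$ ($a = \left(-1\right) \left(-66\right) = 66$)
$H = i \sqrt{2154702}$ ($H = \sqrt{-1386 - 2153316} = \sqrt{-2154702} = i \sqrt{2154702} \approx 1467.9 i$)
$\sqrt{a + H} = \sqrt{66 + i \sqrt{2154702}}$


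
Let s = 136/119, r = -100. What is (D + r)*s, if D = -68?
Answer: -192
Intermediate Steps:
s = 8/7 (s = 136*(1/119) = 8/7 ≈ 1.1429)
(D + r)*s = (-68 - 100)*(8/7) = -168*8/7 = -192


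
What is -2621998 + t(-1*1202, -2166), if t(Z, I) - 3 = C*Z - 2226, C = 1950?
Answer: -4968121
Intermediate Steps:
t(Z, I) = -2223 + 1950*Z (t(Z, I) = 3 + (1950*Z - 2226) = 3 + (-2226 + 1950*Z) = -2223 + 1950*Z)
-2621998 + t(-1*1202, -2166) = -2621998 + (-2223 + 1950*(-1*1202)) = -2621998 + (-2223 + 1950*(-1202)) = -2621998 + (-2223 - 2343900) = -2621998 - 2346123 = -4968121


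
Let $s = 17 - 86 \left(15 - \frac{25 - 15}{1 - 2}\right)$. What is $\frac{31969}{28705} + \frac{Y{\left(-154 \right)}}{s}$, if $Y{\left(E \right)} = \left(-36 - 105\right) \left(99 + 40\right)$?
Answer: $\frac{210259724}{20409255} \approx 10.302$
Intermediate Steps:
$Y{\left(E \right)} = -19599$ ($Y{\left(E \right)} = \left(-141\right) 139 = -19599$)
$s = -2133$ ($s = 17 - 86 \left(15 - \frac{10}{-1}\right) = 17 - 86 \left(15 - 10 \left(-1\right)\right) = 17 - 86 \left(15 - -10\right) = 17 - 86 \left(15 + 10\right) = 17 - 2150 = -2133$)
$\frac{31969}{28705} + \frac{Y{\left(-154 \right)}}{s} = \frac{31969}{28705} - \frac{19599}{-2133} = 31969 \cdot \frac{1}{28705} - - \frac{6533}{711} = \frac{31969}{28705} + \frac{6533}{711} = \frac{210259724}{20409255}$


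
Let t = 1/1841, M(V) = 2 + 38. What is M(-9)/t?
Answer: 73640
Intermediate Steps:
M(V) = 40
t = 1/1841 ≈ 0.00054318
M(-9)/t = 40/(1/1841) = 40*1841 = 73640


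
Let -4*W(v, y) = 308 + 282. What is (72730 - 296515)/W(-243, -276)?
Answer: 89514/59 ≈ 1517.2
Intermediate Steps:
W(v, y) = -295/2 (W(v, y) = -(308 + 282)/4 = -¼*590 = -295/2)
(72730 - 296515)/W(-243, -276) = (72730 - 296515)/(-295/2) = -223785*(-2/295) = 89514/59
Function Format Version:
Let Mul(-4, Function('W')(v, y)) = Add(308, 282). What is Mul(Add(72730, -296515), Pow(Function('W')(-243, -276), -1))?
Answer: Rational(89514, 59) ≈ 1517.2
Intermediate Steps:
Function('W')(v, y) = Rational(-295, 2) (Function('W')(v, y) = Mul(Rational(-1, 4), Add(308, 282)) = Mul(Rational(-1, 4), 590) = Rational(-295, 2))
Mul(Add(72730, -296515), Pow(Function('W')(-243, -276), -1)) = Mul(Add(72730, -296515), Pow(Rational(-295, 2), -1)) = Mul(-223785, Rational(-2, 295)) = Rational(89514, 59)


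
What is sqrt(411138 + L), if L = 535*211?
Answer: sqrt(524023) ≈ 723.89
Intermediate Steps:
L = 112885
sqrt(411138 + L) = sqrt(411138 + 112885) = sqrt(524023)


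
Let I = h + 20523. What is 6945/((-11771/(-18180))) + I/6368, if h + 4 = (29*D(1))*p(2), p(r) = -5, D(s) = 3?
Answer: 201065181391/18739432 ≈ 10730.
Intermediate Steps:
h = -439 (h = -4 + (29*3)*(-5) = -4 + 87*(-5) = -4 - 435 = -439)
I = 20084 (I = -439 + 20523 = 20084)
6945/((-11771/(-18180))) + I/6368 = 6945/((-11771/(-18180))) + 20084/6368 = 6945/((-11771*(-1/18180))) + 20084*(1/6368) = 6945/(11771/18180) + 5021/1592 = 6945*(18180/11771) + 5021/1592 = 126260100/11771 + 5021/1592 = 201065181391/18739432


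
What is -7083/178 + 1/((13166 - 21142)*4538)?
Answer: -128184904241/3221362832 ≈ -39.792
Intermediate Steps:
-7083/178 + 1/((13166 - 21142)*4538) = -7083*1/178 + (1/4538)/(-7976) = -7083/178 - 1/7976*1/4538 = -7083/178 - 1/36195088 = -128184904241/3221362832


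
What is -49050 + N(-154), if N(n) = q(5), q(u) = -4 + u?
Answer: -49049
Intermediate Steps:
N(n) = 1 (N(n) = -4 + 5 = 1)
-49050 + N(-154) = -49050 + 1 = -49049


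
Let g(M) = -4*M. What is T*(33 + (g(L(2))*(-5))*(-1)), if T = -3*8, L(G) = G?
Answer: 168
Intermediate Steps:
T = -24
T*(33 + (g(L(2))*(-5))*(-1)) = -24*(33 + (-4*2*(-5))*(-1)) = -24*(33 - 8*(-5)*(-1)) = -24*(33 + 40*(-1)) = -24*(33 - 40) = -24*(-7) = 168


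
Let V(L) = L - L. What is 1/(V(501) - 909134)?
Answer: -1/909134 ≈ -1.0999e-6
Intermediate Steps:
V(L) = 0
1/(V(501) - 909134) = 1/(0 - 909134) = 1/(-909134) = -1/909134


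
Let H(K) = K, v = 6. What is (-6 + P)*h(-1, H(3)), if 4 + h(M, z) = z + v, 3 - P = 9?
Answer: -60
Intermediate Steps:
P = -6 (P = 3 - 1*9 = 3 - 9 = -6)
h(M, z) = 2 + z (h(M, z) = -4 + (z + 6) = -4 + (6 + z) = 2 + z)
(-6 + P)*h(-1, H(3)) = (-6 - 6)*(2 + 3) = -12*5 = -60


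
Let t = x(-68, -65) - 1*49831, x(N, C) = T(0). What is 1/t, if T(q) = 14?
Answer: -1/49817 ≈ -2.0073e-5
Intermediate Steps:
x(N, C) = 14
t = -49817 (t = 14 - 1*49831 = 14 - 49831 = -49817)
1/t = 1/(-49817) = -1/49817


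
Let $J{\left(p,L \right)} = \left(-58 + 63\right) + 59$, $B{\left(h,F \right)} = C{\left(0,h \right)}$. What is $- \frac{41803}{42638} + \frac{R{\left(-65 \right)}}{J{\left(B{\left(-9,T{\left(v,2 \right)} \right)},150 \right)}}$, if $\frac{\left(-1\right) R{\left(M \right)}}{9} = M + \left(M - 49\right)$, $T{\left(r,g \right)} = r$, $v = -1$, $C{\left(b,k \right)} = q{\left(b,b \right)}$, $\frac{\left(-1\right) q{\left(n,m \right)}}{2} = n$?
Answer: $\frac{33007213}{1364416} \approx 24.191$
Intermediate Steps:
$q{\left(n,m \right)} = - 2 n$
$C{\left(b,k \right)} = - 2 b$
$B{\left(h,F \right)} = 0$ ($B{\left(h,F \right)} = \left(-2\right) 0 = 0$)
$R{\left(M \right)} = 441 - 18 M$ ($R{\left(M \right)} = - 9 \left(M + \left(M - 49\right)\right) = - 9 \left(M + \left(-49 + M\right)\right) = - 9 \left(-49 + 2 M\right) = 441 - 18 M$)
$J{\left(p,L \right)} = 64$ ($J{\left(p,L \right)} = 5 + 59 = 64$)
$- \frac{41803}{42638} + \frac{R{\left(-65 \right)}}{J{\left(B{\left(-9,T{\left(v,2 \right)} \right)},150 \right)}} = - \frac{41803}{42638} + \frac{441 - -1170}{64} = \left(-41803\right) \frac{1}{42638} + \left(441 + 1170\right) \frac{1}{64} = - \frac{41803}{42638} + 1611 \cdot \frac{1}{64} = - \frac{41803}{42638} + \frac{1611}{64} = \frac{33007213}{1364416}$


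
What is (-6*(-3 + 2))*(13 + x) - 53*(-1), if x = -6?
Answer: 95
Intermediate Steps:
(-6*(-3 + 2))*(13 + x) - 53*(-1) = (-6*(-3 + 2))*(13 - 6) - 53*(-1) = -6*(-1)*7 + 53 = 6*7 + 53 = 42 + 53 = 95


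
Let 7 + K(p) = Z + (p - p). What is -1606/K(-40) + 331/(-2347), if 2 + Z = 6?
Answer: 3768289/7041 ≈ 535.19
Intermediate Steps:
Z = 4 (Z = -2 + 6 = 4)
K(p) = -3 (K(p) = -7 + (4 + (p - p)) = -7 + (4 + 0) = -7 + 4 = -3)
-1606/K(-40) + 331/(-2347) = -1606/(-3) + 331/(-2347) = -1606*(-⅓) + 331*(-1/2347) = 1606/3 - 331/2347 = 3768289/7041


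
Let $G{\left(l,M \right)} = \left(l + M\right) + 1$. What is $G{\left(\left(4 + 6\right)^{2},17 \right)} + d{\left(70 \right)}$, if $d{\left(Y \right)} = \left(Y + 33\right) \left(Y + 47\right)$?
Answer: $12169$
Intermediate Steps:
$G{\left(l,M \right)} = 1 + M + l$ ($G{\left(l,M \right)} = \left(M + l\right) + 1 = 1 + M + l$)
$d{\left(Y \right)} = \left(33 + Y\right) \left(47 + Y\right)$
$G{\left(\left(4 + 6\right)^{2},17 \right)} + d{\left(70 \right)} = \left(1 + 17 + \left(4 + 6\right)^{2}\right) + \left(1551 + 70^{2} + 80 \cdot 70\right) = \left(1 + 17 + 10^{2}\right) + \left(1551 + 4900 + 5600\right) = \left(1 + 17 + 100\right) + 12051 = 118 + 12051 = 12169$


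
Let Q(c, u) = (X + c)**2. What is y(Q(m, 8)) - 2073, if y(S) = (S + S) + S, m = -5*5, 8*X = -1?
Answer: -11469/64 ≈ -179.20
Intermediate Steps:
X = -1/8 (X = (1/8)*(-1) = -1/8 ≈ -0.12500)
m = -25
Q(c, u) = (-1/8 + c)**2
y(S) = 3*S (y(S) = 2*S + S = 3*S)
y(Q(m, 8)) - 2073 = 3*((-1 + 8*(-25))**2/64) - 2073 = 3*((-1 - 200)**2/64) - 2073 = 3*((1/64)*(-201)**2) - 2073 = 3*((1/64)*40401) - 2073 = 3*(40401/64) - 2073 = 121203/64 - 2073 = -11469/64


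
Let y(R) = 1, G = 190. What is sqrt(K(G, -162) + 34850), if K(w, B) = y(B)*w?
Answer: 4*sqrt(2190) ≈ 187.19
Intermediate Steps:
K(w, B) = w (K(w, B) = 1*w = w)
sqrt(K(G, -162) + 34850) = sqrt(190 + 34850) = sqrt(35040) = 4*sqrt(2190)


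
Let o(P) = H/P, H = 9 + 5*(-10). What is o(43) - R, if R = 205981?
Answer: -8857224/43 ≈ -2.0598e+5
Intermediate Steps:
H = -41 (H = 9 - 50 = -41)
o(P) = -41/P
o(43) - R = -41/43 - 1*205981 = -41*1/43 - 205981 = -41/43 - 205981 = -8857224/43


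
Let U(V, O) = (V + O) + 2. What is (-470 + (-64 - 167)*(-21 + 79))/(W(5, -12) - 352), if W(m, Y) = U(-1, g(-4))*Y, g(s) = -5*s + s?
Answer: 3467/139 ≈ 24.942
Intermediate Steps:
g(s) = -4*s
U(V, O) = 2 + O + V (U(V, O) = (O + V) + 2 = 2 + O + V)
W(m, Y) = 17*Y (W(m, Y) = (2 - 4*(-4) - 1)*Y = (2 + 16 - 1)*Y = 17*Y)
(-470 + (-64 - 167)*(-21 + 79))/(W(5, -12) - 352) = (-470 + (-64 - 167)*(-21 + 79))/(17*(-12) - 352) = (-470 - 231*58)/(-204 - 352) = (-470 - 13398)/(-556) = -13868*(-1/556) = 3467/139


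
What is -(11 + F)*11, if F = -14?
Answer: 33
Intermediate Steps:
-(11 + F)*11 = -(11 - 14)*11 = -(-3)*11 = -1*(-33) = 33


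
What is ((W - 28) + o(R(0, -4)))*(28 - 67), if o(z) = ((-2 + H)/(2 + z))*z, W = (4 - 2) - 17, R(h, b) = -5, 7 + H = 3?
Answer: 2067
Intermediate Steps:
H = -4 (H = -7 + 3 = -4)
W = -15 (W = 2 - 17 = -15)
o(z) = -6*z/(2 + z) (o(z) = ((-2 - 4)/(2 + z))*z = (-6/(2 + z))*z = -6*z/(2 + z))
((W - 28) + o(R(0, -4)))*(28 - 67) = ((-15 - 28) - 6*(-5)/(2 - 5))*(28 - 67) = (-43 - 6*(-5)/(-3))*(-39) = (-43 - 6*(-5)*(-⅓))*(-39) = (-43 - 10)*(-39) = -53*(-39) = 2067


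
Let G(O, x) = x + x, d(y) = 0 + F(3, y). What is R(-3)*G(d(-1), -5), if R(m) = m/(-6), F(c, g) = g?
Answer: -5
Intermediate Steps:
d(y) = y (d(y) = 0 + y = y)
G(O, x) = 2*x
R(m) = -m/6 (R(m) = m*(-⅙) = -m/6)
R(-3)*G(d(-1), -5) = (-⅙*(-3))*(2*(-5)) = (½)*(-10) = -5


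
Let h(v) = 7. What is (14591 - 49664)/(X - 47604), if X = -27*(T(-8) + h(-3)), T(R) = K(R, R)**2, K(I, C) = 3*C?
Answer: 11691/21115 ≈ 0.55368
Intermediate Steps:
T(R) = 9*R**2 (T(R) = (3*R)**2 = 9*R**2)
X = -15741 (X = -27*(9*(-8)**2 + 7) = -27*(9*64 + 7) = -27*(576 + 7) = -27*583 = -15741)
(14591 - 49664)/(X - 47604) = (14591 - 49664)/(-15741 - 47604) = -35073/(-63345) = -35073*(-1/63345) = 11691/21115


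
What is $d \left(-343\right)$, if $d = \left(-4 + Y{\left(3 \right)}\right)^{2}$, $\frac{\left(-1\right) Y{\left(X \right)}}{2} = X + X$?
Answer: $-87808$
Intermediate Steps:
$Y{\left(X \right)} = - 4 X$ ($Y{\left(X \right)} = - 2 \left(X + X\right) = - 2 \cdot 2 X = - 4 X$)
$d = 256$ ($d = \left(-4 - 12\right)^{2} = \left(-16\right)^{2} = 256$)
$d \left(-343\right) = 256 \left(-343\right) = -87808$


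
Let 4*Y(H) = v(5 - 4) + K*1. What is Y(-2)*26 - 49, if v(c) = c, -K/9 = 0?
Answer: -85/2 ≈ -42.500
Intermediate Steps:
K = 0 (K = -9*0 = 0)
Y(H) = 1/4 (Y(H) = ((5 - 4) + 0*1)/4 = (1 + 0)/4 = (1/4)*1 = 1/4)
Y(-2)*26 - 49 = (1/4)*26 - 49 = 13/2 - 49 = -85/2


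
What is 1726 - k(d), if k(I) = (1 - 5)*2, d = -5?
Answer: 1734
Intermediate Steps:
k(I) = -8 (k(I) = -4*2 = -8)
1726 - k(d) = 1726 - 1*(-8) = 1726 + 8 = 1734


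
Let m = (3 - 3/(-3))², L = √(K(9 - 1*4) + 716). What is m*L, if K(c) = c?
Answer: 16*√721 ≈ 429.62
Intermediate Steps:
L = √721 (L = √((9 - 1*4) + 716) = √((9 - 4) + 716) = √(5 + 716) = √721 ≈ 26.851)
m = 16 (m = (3 - 3*(-⅓))² = (3 + 1)² = 4² = 16)
m*L = 16*√721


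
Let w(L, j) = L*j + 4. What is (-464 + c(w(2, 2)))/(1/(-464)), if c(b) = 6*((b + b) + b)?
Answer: 148480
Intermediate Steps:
w(L, j) = 4 + L*j
c(b) = 18*b (c(b) = 6*(2*b + b) = 6*(3*b) = 18*b)
(-464 + c(w(2, 2)))/(1/(-464)) = (-464 + 18*(4 + 2*2))/(1/(-464)) = (-464 + 18*(4 + 4))/(-1/464) = -464*(-464 + 18*8) = -464*(-464 + 144) = -464*(-320) = 148480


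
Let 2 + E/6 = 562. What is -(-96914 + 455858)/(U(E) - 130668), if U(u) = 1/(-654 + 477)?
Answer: 63533088/23128237 ≈ 2.7470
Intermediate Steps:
E = 3360 (E = -12 + 6*562 = -12 + 3372 = 3360)
U(u) = -1/177 (U(u) = 1/(-177) = -1/177)
-(-96914 + 455858)/(U(E) - 130668) = -(-96914 + 455858)/(-1/177 - 130668) = -358944/(-23128237/177) = -358944*(-177)/23128237 = -1*(-63533088/23128237) = 63533088/23128237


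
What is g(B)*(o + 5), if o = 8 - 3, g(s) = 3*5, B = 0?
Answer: 150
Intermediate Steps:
g(s) = 15
o = 5
g(B)*(o + 5) = 15*(5 + 5) = 15*10 = 150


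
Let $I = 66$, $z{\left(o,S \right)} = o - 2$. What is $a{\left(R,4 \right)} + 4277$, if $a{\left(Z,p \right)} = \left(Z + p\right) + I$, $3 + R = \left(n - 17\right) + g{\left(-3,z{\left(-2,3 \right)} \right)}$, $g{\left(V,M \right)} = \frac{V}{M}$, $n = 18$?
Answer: $\frac{17383}{4} \approx 4345.8$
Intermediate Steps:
$z{\left(o,S \right)} = -2 + o$ ($z{\left(o,S \right)} = o - 2 = -2 + o$)
$R = - \frac{5}{4}$ ($R = -3 + \left(\left(18 - 17\right) - \frac{3}{-2 - 2}\right) = -3 + \left(1 - \frac{3}{-4}\right) = -3 + \left(1 - - \frac{3}{4}\right) = -3 + \left(1 + \frac{3}{4}\right) = -3 + \frac{7}{4} = - \frac{5}{4} \approx -1.25$)
$a{\left(Z,p \right)} = 66 + Z + p$ ($a{\left(Z,p \right)} = \left(Z + p\right) + 66 = 66 + Z + p$)
$a{\left(R,4 \right)} + 4277 = \left(66 - \frac{5}{4} + 4\right) + 4277 = \frac{275}{4} + 4277 = \frac{17383}{4}$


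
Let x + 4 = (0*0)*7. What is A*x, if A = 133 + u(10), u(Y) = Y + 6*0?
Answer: -572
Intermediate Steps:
u(Y) = Y (u(Y) = Y + 0 = Y)
x = -4 (x = -4 + (0*0)*7 = -4 + 0*7 = -4 + 0 = -4)
A = 143 (A = 133 + 10 = 143)
A*x = 143*(-4) = -572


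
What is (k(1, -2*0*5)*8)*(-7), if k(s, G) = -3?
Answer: 168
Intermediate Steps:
(k(1, -2*0*5)*8)*(-7) = -3*8*(-7) = -24*(-7) = 168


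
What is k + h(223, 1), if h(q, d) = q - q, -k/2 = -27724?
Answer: 55448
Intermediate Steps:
k = 55448 (k = -2*(-27724) = 55448)
h(q, d) = 0
k + h(223, 1) = 55448 + 0 = 55448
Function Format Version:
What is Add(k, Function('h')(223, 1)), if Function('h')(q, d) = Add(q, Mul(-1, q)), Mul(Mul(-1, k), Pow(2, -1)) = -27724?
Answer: 55448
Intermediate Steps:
k = 55448 (k = Mul(-2, -27724) = 55448)
Function('h')(q, d) = 0
Add(k, Function('h')(223, 1)) = Add(55448, 0) = 55448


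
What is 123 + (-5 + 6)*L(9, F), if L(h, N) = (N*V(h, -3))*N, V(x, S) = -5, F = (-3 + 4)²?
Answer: 118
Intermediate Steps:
F = 1 (F = 1² = 1)
L(h, N) = -5*N² (L(h, N) = (N*(-5))*N = (-5*N)*N = -5*N²)
123 + (-5 + 6)*L(9, F) = 123 + (-5 + 6)*(-5*1²) = 123 + 1*(-5*1) = 123 + 1*(-5) = 123 - 5 = 118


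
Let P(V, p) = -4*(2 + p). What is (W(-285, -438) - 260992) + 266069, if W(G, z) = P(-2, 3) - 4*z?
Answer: 6809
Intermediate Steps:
P(V, p) = -8 - 4*p
W(G, z) = -20 - 4*z (W(G, z) = (-8 - 4*3) - 4*z = (-8 - 12) - 4*z = -20 - 4*z)
(W(-285, -438) - 260992) + 266069 = ((-20 - 4*(-438)) - 260992) + 266069 = ((-20 + 1752) - 260992) + 266069 = (1732 - 260992) + 266069 = -259260 + 266069 = 6809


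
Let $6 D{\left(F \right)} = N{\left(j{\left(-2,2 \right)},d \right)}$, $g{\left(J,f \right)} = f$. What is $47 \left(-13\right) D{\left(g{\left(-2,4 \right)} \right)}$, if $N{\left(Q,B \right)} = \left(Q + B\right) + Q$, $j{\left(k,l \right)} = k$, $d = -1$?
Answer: $\frac{3055}{6} \approx 509.17$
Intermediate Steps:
$N{\left(Q,B \right)} = B + 2 Q$ ($N{\left(Q,B \right)} = \left(B + Q\right) + Q = B + 2 Q$)
$D{\left(F \right)} = - \frac{5}{6}$ ($D{\left(F \right)} = \frac{-1 + 2 \left(-2\right)}{6} = \frac{-1 - 4}{6} = \frac{1}{6} \left(-5\right) = - \frac{5}{6}$)
$47 \left(-13\right) D{\left(g{\left(-2,4 \right)} \right)} = 47 \left(-13\right) \left(- \frac{5}{6}\right) = \left(-611\right) \left(- \frac{5}{6}\right) = \frac{3055}{6}$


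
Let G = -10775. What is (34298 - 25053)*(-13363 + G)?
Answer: -223155810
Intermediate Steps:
(34298 - 25053)*(-13363 + G) = (34298 - 25053)*(-13363 - 10775) = 9245*(-24138) = -223155810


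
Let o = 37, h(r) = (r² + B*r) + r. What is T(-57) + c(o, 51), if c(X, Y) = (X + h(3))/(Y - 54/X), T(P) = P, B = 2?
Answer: -102446/1833 ≈ -55.890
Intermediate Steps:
h(r) = r² + 3*r (h(r) = (r² + 2*r) + r = r² + 3*r)
c(X, Y) = (18 + X)/(Y - 54/X) (c(X, Y) = (X + 3*(3 + 3))/(Y - 54/X) = (X + 3*6)/(Y - 54/X) = (X + 18)/(Y - 54/X) = (18 + X)/(Y - 54/X))
T(-57) + c(o, 51) = -57 + 37*(18 + 37)/(-54 + 37*51) = -57 + 37*55/(-54 + 1887) = -57 + 37*55/1833 = -57 + 37*(1/1833)*55 = -57 + 2035/1833 = -102446/1833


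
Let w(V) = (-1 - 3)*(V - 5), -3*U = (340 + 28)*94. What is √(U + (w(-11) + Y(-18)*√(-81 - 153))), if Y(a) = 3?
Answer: √(-103200 + 81*I*√26)/3 ≈ 0.21428 + 107.08*I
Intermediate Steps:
U = -34592/3 (U = -(340 + 28)*94/3 = -368*94/3 = -⅓*34592 = -34592/3 ≈ -11531.)
w(V) = 20 - 4*V (w(V) = -4*(-5 + V) = 20 - 4*V)
√(U + (w(-11) + Y(-18)*√(-81 - 153))) = √(-34592/3 + ((20 - 4*(-11)) + 3*√(-81 - 153))) = √(-34592/3 + ((20 + 44) + 3*√(-234))) = √(-34592/3 + (64 + 3*(3*I*√26))) = √(-34592/3 + (64 + 9*I*√26)) = √(-34400/3 + 9*I*√26)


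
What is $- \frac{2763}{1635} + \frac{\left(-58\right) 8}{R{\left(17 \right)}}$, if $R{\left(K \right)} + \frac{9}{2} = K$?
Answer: $- \frac{105757}{2725} \approx -38.81$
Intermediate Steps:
$R{\left(K \right)} = - \frac{9}{2} + K$
$- \frac{2763}{1635} + \frac{\left(-58\right) 8}{R{\left(17 \right)}} = - \frac{2763}{1635} + \frac{\left(-58\right) 8}{- \frac{9}{2} + 17} = \left(-2763\right) \frac{1}{1635} - \frac{464}{\frac{25}{2}} = - \frac{921}{545} - \frac{928}{25} = - \frac{105757}{2725}$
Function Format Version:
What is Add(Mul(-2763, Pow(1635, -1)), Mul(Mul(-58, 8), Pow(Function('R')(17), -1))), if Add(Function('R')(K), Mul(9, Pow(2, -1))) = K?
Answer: Rational(-105757, 2725) ≈ -38.810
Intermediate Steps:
Function('R')(K) = Add(Rational(-9, 2), K)
Add(Mul(-2763, Pow(1635, -1)), Mul(Mul(-58, 8), Pow(Function('R')(17), -1))) = Add(Mul(-2763, Pow(1635, -1)), Mul(Mul(-58, 8), Pow(Add(Rational(-9, 2), 17), -1))) = Add(Mul(-2763, Rational(1, 1635)), Mul(-464, Pow(Rational(25, 2), -1))) = Add(Rational(-921, 545), Mul(-464, Rational(2, 25))) = Add(Rational(-921, 545), Rational(-928, 25)) = Rational(-105757, 2725)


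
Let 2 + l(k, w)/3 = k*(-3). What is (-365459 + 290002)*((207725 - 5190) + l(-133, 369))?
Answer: -15372552782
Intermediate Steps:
l(k, w) = -6 - 9*k (l(k, w) = -6 + 3*(k*(-3)) = -6 + 3*(-3*k) = -6 - 9*k)
(-365459 + 290002)*((207725 - 5190) + l(-133, 369)) = (-365459 + 290002)*((207725 - 5190) + (-6 - 9*(-133))) = -75457*(202535 + (-6 + 1197)) = -75457*(202535 + 1191) = -75457*203726 = -15372552782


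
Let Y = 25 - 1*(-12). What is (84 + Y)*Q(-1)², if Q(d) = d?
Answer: 121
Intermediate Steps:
Y = 37 (Y = 25 + 12 = 37)
(84 + Y)*Q(-1)² = (84 + 37)*(-1)² = 121*1 = 121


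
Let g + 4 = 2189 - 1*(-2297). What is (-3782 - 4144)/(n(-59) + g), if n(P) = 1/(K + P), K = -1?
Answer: -475560/268919 ≈ -1.7684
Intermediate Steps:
n(P) = 1/(-1 + P)
g = 4482 (g = -4 + (2189 - 1*(-2297)) = -4 + (2189 + 2297) = -4 + 4486 = 4482)
(-3782 - 4144)/(n(-59) + g) = (-3782 - 4144)/(1/(-1 - 59) + 4482) = -7926/(1/(-60) + 4482) = -7926/(-1/60 + 4482) = -7926/268919/60 = -7926*60/268919 = -475560/268919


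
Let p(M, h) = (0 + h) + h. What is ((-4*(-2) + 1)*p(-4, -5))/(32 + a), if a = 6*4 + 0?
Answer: -45/28 ≈ -1.6071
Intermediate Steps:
a = 24 (a = 24 + 0 = 24)
p(M, h) = 2*h (p(M, h) = h + h = 2*h)
((-4*(-2) + 1)*p(-4, -5))/(32 + a) = ((-4*(-2) + 1)*(2*(-5)))/(32 + 24) = ((8 + 1)*(-10))/56 = (9*(-10))*(1/56) = -90*1/56 = -45/28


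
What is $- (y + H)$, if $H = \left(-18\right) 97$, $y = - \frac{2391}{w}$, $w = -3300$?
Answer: $\frac{1919803}{1100} \approx 1745.3$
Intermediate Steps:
$y = \frac{797}{1100}$ ($y = - \frac{2391}{-3300} = \left(-2391\right) \left(- \frac{1}{3300}\right) = \frac{797}{1100} \approx 0.72455$)
$H = -1746$
$- (y + H) = - (\frac{797}{1100} - 1746) = \left(-1\right) \left(- \frac{1919803}{1100}\right) = \frac{1919803}{1100}$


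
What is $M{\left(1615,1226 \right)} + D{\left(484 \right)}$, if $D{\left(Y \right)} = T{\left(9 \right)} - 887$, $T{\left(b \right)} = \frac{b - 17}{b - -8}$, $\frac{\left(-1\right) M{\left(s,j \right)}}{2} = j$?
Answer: $- \frac{56771}{17} \approx -3339.5$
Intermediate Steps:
$M{\left(s,j \right)} = - 2 j$
$T{\left(b \right)} = \frac{-17 + b}{8 + b}$ ($T{\left(b \right)} = \frac{-17 + b}{b + 8} = \frac{-17 + b}{8 + b}$)
$D{\left(Y \right)} = - \frac{15087}{17}$ ($D{\left(Y \right)} = \frac{-17 + 9}{8 + 9} - 887 = \frac{1}{17} \left(-8\right) - 887 = - \frac{8}{17} - 887 = - \frac{15087}{17}$)
$M{\left(1615,1226 \right)} + D{\left(484 \right)} = \left(-2\right) 1226 - \frac{15087}{17} = -2452 - \frac{15087}{17} = - \frac{56771}{17}$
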